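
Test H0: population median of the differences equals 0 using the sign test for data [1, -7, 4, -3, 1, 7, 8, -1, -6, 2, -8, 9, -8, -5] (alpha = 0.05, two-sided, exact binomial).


Step 1: Discard zero differences. Original n = 14; n_eff = number of nonzero differences = 14.
Nonzero differences (with sign): +1, -7, +4, -3, +1, +7, +8, -1, -6, +2, -8, +9, -8, -5
Step 2: Count signs: positive = 7, negative = 7.
Step 3: Under H0: P(positive) = 0.5, so the number of positives S ~ Bin(14, 0.5).
Step 4: Two-sided exact p-value = sum of Bin(14,0.5) probabilities at or below the observed probability = 1.000000.
Step 5: alpha = 0.05. fail to reject H0.

n_eff = 14, pos = 7, neg = 7, p = 1.000000, fail to reject H0.


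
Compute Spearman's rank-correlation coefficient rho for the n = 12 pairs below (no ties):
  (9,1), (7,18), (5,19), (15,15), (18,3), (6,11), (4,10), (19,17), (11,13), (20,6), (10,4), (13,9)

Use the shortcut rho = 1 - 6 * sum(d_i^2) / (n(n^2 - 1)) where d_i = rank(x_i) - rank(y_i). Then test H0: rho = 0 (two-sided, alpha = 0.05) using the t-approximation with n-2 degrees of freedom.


Step 1: Rank x and y separately (midranks; no ties here).
rank(x): 9->5, 7->4, 5->2, 15->9, 18->10, 6->3, 4->1, 19->11, 11->7, 20->12, 10->6, 13->8
rank(y): 1->1, 18->11, 19->12, 15->9, 3->2, 11->7, 10->6, 17->10, 13->8, 6->4, 4->3, 9->5
Step 2: d_i = R_x(i) - R_y(i); compute d_i^2.
  (5-1)^2=16, (4-11)^2=49, (2-12)^2=100, (9-9)^2=0, (10-2)^2=64, (3-7)^2=16, (1-6)^2=25, (11-10)^2=1, (7-8)^2=1, (12-4)^2=64, (6-3)^2=9, (8-5)^2=9
sum(d^2) = 354.
Step 3: rho = 1 - 6*354 / (12*(12^2 - 1)) = 1 - 2124/1716 = -0.237762.
Step 4: Under H0, t = rho * sqrt((n-2)/(1-rho^2)) = -0.7741 ~ t(10).
Step 5: Two-sided p-value from the t-distribution with 10 df = 0.456801.
Step 6: alpha = 0.05. fail to reject H0.

rho = -0.2378, p = 0.456801, fail to reject H0 at alpha = 0.05.


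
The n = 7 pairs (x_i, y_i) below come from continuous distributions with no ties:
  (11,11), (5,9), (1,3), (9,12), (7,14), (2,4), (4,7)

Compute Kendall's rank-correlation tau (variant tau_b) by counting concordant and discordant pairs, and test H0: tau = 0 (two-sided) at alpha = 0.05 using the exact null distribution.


Step 1: Enumerate the 21 unordered pairs (i,j) with i<j and classify each by sign(x_j-x_i) * sign(y_j-y_i).
  (1,2):dx=-6,dy=-2->C; (1,3):dx=-10,dy=-8->C; (1,4):dx=-2,dy=+1->D; (1,5):dx=-4,dy=+3->D
  (1,6):dx=-9,dy=-7->C; (1,7):dx=-7,dy=-4->C; (2,3):dx=-4,dy=-6->C; (2,4):dx=+4,dy=+3->C
  (2,5):dx=+2,dy=+5->C; (2,6):dx=-3,dy=-5->C; (2,7):dx=-1,dy=-2->C; (3,4):dx=+8,dy=+9->C
  (3,5):dx=+6,dy=+11->C; (3,6):dx=+1,dy=+1->C; (3,7):dx=+3,dy=+4->C; (4,5):dx=-2,dy=+2->D
  (4,6):dx=-7,dy=-8->C; (4,7):dx=-5,dy=-5->C; (5,6):dx=-5,dy=-10->C; (5,7):dx=-3,dy=-7->C
  (6,7):dx=+2,dy=+3->C
Step 2: C = 18, D = 3, total pairs = 21.
Step 3: tau = (C - D)/(n(n-1)/2) = (18 - 3)/21 = 0.714286.
Step 4: Exact two-sided p-value (enumerate n! = 5040 permutations of y under H0): p = 0.030159.
Step 5: alpha = 0.05. reject H0.

tau_b = 0.7143 (C=18, D=3), p = 0.030159, reject H0.


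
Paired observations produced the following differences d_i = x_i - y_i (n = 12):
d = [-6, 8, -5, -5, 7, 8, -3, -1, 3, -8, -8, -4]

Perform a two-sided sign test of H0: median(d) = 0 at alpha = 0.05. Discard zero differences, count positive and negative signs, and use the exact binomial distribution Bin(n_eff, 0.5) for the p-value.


Step 1: Discard zero differences. Original n = 12; n_eff = number of nonzero differences = 12.
Nonzero differences (with sign): -6, +8, -5, -5, +7, +8, -3, -1, +3, -8, -8, -4
Step 2: Count signs: positive = 4, negative = 8.
Step 3: Under H0: P(positive) = 0.5, so the number of positives S ~ Bin(12, 0.5).
Step 4: Two-sided exact p-value = sum of Bin(12,0.5) probabilities at or below the observed probability = 0.387695.
Step 5: alpha = 0.05. fail to reject H0.

n_eff = 12, pos = 4, neg = 8, p = 0.387695, fail to reject H0.


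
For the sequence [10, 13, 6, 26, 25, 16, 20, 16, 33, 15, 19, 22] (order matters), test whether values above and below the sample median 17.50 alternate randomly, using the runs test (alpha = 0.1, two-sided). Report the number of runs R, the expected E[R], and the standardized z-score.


Step 1: Compute median = 17.50; label A = above, B = below.
Labels in order: BBBAABABABAA  (n_A = 6, n_B = 6)
Step 2: Count runs R = 8.
Step 3: Under H0 (random ordering), E[R] = 2*n_A*n_B/(n_A+n_B) + 1 = 2*6*6/12 + 1 = 7.0000.
        Var[R] = 2*n_A*n_B*(2*n_A*n_B - n_A - n_B) / ((n_A+n_B)^2 * (n_A+n_B-1)) = 4320/1584 = 2.7273.
        SD[R] = 1.6514.
Step 4: Continuity-corrected z = (R - 0.5 - E[R]) / SD[R] = (8 - 0.5 - 7.0000) / 1.6514 = 0.3028.
Step 5: Two-sided p-value via normal approximation = 2*(1 - Phi(|z|)) = 0.762069.
Step 6: alpha = 0.1. fail to reject H0.

R = 8, z = 0.3028, p = 0.762069, fail to reject H0.


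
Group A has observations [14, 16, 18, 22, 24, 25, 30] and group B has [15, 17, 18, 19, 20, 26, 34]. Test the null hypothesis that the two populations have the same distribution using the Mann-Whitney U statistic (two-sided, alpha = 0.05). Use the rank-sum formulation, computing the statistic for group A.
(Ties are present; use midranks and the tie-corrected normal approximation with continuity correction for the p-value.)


Step 1: Combine and sort all 14 observations; assign midranks.
sorted (value, group): (14,X), (15,Y), (16,X), (17,Y), (18,X), (18,Y), (19,Y), (20,Y), (22,X), (24,X), (25,X), (26,Y), (30,X), (34,Y)
ranks: 14->1, 15->2, 16->3, 17->4, 18->5.5, 18->5.5, 19->7, 20->8, 22->9, 24->10, 25->11, 26->12, 30->13, 34->14
Step 2: Rank sum for X: R1 = 1 + 3 + 5.5 + 9 + 10 + 11 + 13 = 52.5.
Step 3: U_X = R1 - n1(n1+1)/2 = 52.5 - 7*8/2 = 52.5 - 28 = 24.5.
       U_Y = n1*n2 - U_X = 49 - 24.5 = 24.5.
Step 4: Ties are present, so use the tie-corrected normal approximation (with continuity correction) for the p-value.
Step 5: p-value = 1.000000; compare to alpha = 0.05. fail to reject H0.

U_X = 24.5, p = 1.000000, fail to reject H0 at alpha = 0.05.


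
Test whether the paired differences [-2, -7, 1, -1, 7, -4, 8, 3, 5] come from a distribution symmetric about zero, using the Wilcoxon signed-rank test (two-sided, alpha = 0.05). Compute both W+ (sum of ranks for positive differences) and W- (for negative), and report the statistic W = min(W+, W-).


Step 1: Drop any zero differences (none here) and take |d_i|.
|d| = [2, 7, 1, 1, 7, 4, 8, 3, 5]
Step 2: Midrank |d_i| (ties get averaged ranks).
ranks: |2|->3, |7|->7.5, |1|->1.5, |1|->1.5, |7|->7.5, |4|->5, |8|->9, |3|->4, |5|->6
Step 3: Attach original signs; sum ranks with positive sign and with negative sign.
W+ = 1.5 + 7.5 + 9 + 4 + 6 = 28
W- = 3 + 7.5 + 1.5 + 5 = 17
(Check: W+ + W- = 45 should equal n(n+1)/2 = 45.)
Step 4: Test statistic W = min(W+, W-) = 17.
Step 5: Ties in |d|, so use the tie-corrected normal approximation.
        E[W] = n(n+1)/4 = 9*10/4 = 22.5.
        Tie groups: |d|=1 (t=2), |d|=7 (t=2); sum(t^3 - t) = 12.
        Var[W] = n(n+1)(2n+1)/24 - sum(t^3-t)/48 = 1710/24 - 12/48 = 71.
        z = (W - E[W]) / sqrt(Var[W]) = (17 - 22.5) / 8.4261 = -0.6527.
        Two-sided p = 2*Phi(z) = 0.513930.
Step 6: alpha = 0.05. fail to reject H0.

W+ = 28, W- = 17, W = min = 17, p = 0.513930, fail to reject H0.


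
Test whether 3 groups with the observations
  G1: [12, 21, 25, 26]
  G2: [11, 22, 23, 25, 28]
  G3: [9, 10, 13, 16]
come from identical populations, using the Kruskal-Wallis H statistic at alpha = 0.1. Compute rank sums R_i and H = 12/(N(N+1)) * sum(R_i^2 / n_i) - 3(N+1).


Step 1: Combine all N = 13 observations and assign midranks.
sorted (value, group, rank): (9,G3,1), (10,G3,2), (11,G2,3), (12,G1,4), (13,G3,5), (16,G3,6), (21,G1,7), (22,G2,8), (23,G2,9), (25,G1,10.5), (25,G2,10.5), (26,G1,12), (28,G2,13)
Step 2: Sum ranks within each group.
R_1 = 33.5 (n_1 = 4)
R_2 = 43.5 (n_2 = 5)
R_3 = 14 (n_3 = 4)
Step 3: H = 12/(N(N+1)) * sum(R_i^2/n_i) - 3(N+1)
     = 12/(13*14) * (33.5^2/4 + 43.5^2/5 + 14^2/4) - 3*14
     = 0.065934 * 708.013 - 42
     = 4.682143.
Step 4: Ties present; correction factor C = 1 - 6/(13^3 - 13) = 0.997253. Corrected H = 4.682143 / 0.997253 = 4.695041.
Step 5: Under H0, H ~ chi^2(2); p-value = 0.095606.
Step 6: alpha = 0.1. reject H0.

H = 4.6950, df = 2, p = 0.095606, reject H0.


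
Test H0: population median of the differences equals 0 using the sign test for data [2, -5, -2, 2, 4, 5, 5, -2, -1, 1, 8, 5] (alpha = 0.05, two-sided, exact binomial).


Step 1: Discard zero differences. Original n = 12; n_eff = number of nonzero differences = 12.
Nonzero differences (with sign): +2, -5, -2, +2, +4, +5, +5, -2, -1, +1, +8, +5
Step 2: Count signs: positive = 8, negative = 4.
Step 3: Under H0: P(positive) = 0.5, so the number of positives S ~ Bin(12, 0.5).
Step 4: Two-sided exact p-value = sum of Bin(12,0.5) probabilities at or below the observed probability = 0.387695.
Step 5: alpha = 0.05. fail to reject H0.

n_eff = 12, pos = 8, neg = 4, p = 0.387695, fail to reject H0.


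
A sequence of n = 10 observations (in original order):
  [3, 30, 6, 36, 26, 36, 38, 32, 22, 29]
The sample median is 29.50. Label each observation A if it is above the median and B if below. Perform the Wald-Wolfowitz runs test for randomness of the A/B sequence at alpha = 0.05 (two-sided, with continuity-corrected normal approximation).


Step 1: Compute median = 29.50; label A = above, B = below.
Labels in order: BABABAAABB  (n_A = 5, n_B = 5)
Step 2: Count runs R = 7.
Step 3: Under H0 (random ordering), E[R] = 2*n_A*n_B/(n_A+n_B) + 1 = 2*5*5/10 + 1 = 6.0000.
        Var[R] = 2*n_A*n_B*(2*n_A*n_B - n_A - n_B) / ((n_A+n_B)^2 * (n_A+n_B-1)) = 2000/900 = 2.2222.
        SD[R] = 1.4907.
Step 4: Continuity-corrected z = (R - 0.5 - E[R]) / SD[R] = (7 - 0.5 - 6.0000) / 1.4907 = 0.3354.
Step 5: Two-sided p-value via normal approximation = 2*(1 - Phi(|z|)) = 0.737316.
Step 6: alpha = 0.05. fail to reject H0.

R = 7, z = 0.3354, p = 0.737316, fail to reject H0.


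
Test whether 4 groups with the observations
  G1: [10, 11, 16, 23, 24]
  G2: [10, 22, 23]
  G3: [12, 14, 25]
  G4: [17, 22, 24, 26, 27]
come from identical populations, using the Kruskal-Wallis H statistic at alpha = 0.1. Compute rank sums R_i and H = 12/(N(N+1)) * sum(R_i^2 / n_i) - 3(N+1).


Step 1: Combine all N = 16 observations and assign midranks.
sorted (value, group, rank): (10,G1,1.5), (10,G2,1.5), (11,G1,3), (12,G3,4), (14,G3,5), (16,G1,6), (17,G4,7), (22,G2,8.5), (22,G4,8.5), (23,G1,10.5), (23,G2,10.5), (24,G1,12.5), (24,G4,12.5), (25,G3,14), (26,G4,15), (27,G4,16)
Step 2: Sum ranks within each group.
R_1 = 33.5 (n_1 = 5)
R_2 = 20.5 (n_2 = 3)
R_3 = 23 (n_3 = 3)
R_4 = 59 (n_4 = 5)
Step 3: H = 12/(N(N+1)) * sum(R_i^2/n_i) - 3(N+1)
     = 12/(16*17) * (33.5^2/5 + 20.5^2/3 + 23^2/3 + 59^2/5) - 3*17
     = 0.044118 * 1237.07 - 51
     = 3.576471.
Step 4: Ties present; correction factor C = 1 - 24/(16^3 - 16) = 0.994118. Corrected H = 3.576471 / 0.994118 = 3.597633.
Step 5: Under H0, H ~ chi^2(3); p-value = 0.308318.
Step 6: alpha = 0.1. fail to reject H0.

H = 3.5976, df = 3, p = 0.308318, fail to reject H0.


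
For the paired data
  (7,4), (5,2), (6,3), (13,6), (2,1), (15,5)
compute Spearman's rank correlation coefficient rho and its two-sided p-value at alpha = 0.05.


Step 1: Rank x and y separately (midranks; no ties here).
rank(x): 7->4, 5->2, 6->3, 13->5, 2->1, 15->6
rank(y): 4->4, 2->2, 3->3, 6->6, 1->1, 5->5
Step 2: d_i = R_x(i) - R_y(i); compute d_i^2.
  (4-4)^2=0, (2-2)^2=0, (3-3)^2=0, (5-6)^2=1, (1-1)^2=0, (6-5)^2=1
sum(d^2) = 2.
Step 3: rho = 1 - 6*2 / (6*(6^2 - 1)) = 1 - 12/210 = 0.942857.
Step 4: Under H0, t = rho * sqrt((n-2)/(1-rho^2)) = 5.6595 ~ t(4).
Step 5: Two-sided p-value from the t-distribution with 4 df = 0.004805.
Step 6: alpha = 0.05. reject H0.

rho = 0.9429, p = 0.004805, reject H0 at alpha = 0.05.


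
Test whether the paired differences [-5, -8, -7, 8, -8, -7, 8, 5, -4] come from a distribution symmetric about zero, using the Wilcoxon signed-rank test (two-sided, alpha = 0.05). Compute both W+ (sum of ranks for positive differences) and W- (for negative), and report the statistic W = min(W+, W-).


Step 1: Drop any zero differences (none here) and take |d_i|.
|d| = [5, 8, 7, 8, 8, 7, 8, 5, 4]
Step 2: Midrank |d_i| (ties get averaged ranks).
ranks: |5|->2.5, |8|->7.5, |7|->4.5, |8|->7.5, |8|->7.5, |7|->4.5, |8|->7.5, |5|->2.5, |4|->1
Step 3: Attach original signs; sum ranks with positive sign and with negative sign.
W+ = 7.5 + 7.5 + 2.5 = 17.5
W- = 2.5 + 7.5 + 4.5 + 7.5 + 4.5 + 1 = 27.5
(Check: W+ + W- = 45 should equal n(n+1)/2 = 45.)
Step 4: Test statistic W = min(W+, W-) = 17.5.
Step 5: Ties in |d|, so use the tie-corrected normal approximation.
        E[W] = n(n+1)/4 = 9*10/4 = 22.5.
        Tie groups: |d|=5 (t=2), |d|=7 (t=2), |d|=8 (t=4); sum(t^3 - t) = 72.
        Var[W] = n(n+1)(2n+1)/24 - sum(t^3-t)/48 = 1710/24 - 72/48 = 69.75.
        z = (W - E[W]) / sqrt(Var[W]) = (17.5 - 22.5) / 8.3516 = -0.5987.
        Two-sided p = 2*Phi(z) = 0.549383.
Step 6: alpha = 0.05. fail to reject H0.

W+ = 17.5, W- = 27.5, W = min = 17.5, p = 0.549383, fail to reject H0.


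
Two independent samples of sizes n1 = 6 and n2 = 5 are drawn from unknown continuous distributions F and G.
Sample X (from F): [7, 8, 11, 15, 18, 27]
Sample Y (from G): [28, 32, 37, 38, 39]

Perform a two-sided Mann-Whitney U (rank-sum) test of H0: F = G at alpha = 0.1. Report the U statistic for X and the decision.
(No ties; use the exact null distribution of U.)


Step 1: Combine and sort all 11 observations; assign midranks.
sorted (value, group): (7,X), (8,X), (11,X), (15,X), (18,X), (27,X), (28,Y), (32,Y), (37,Y), (38,Y), (39,Y)
ranks: 7->1, 8->2, 11->3, 15->4, 18->5, 27->6, 28->7, 32->8, 37->9, 38->10, 39->11
Step 2: Rank sum for X: R1 = 1 + 2 + 3 + 4 + 5 + 6 = 21.
Step 3: U_X = R1 - n1(n1+1)/2 = 21 - 6*7/2 = 21 - 21 = 0.
       U_Y = n1*n2 - U_X = 30 - 0 = 30.
Step 4: No ties, so the exact null distribution of U (based on enumerating the C(11,6) = 462 equally likely rank assignments) gives the two-sided p-value.
Step 5: p-value = 0.004329; compare to alpha = 0.1. reject H0.

U_X = 0, p = 0.004329, reject H0 at alpha = 0.1.


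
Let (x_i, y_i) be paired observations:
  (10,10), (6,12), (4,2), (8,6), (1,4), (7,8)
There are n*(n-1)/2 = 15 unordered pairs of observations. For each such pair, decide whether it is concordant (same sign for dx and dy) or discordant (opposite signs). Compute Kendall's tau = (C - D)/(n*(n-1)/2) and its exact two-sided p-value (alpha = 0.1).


Step 1: Enumerate the 15 unordered pairs (i,j) with i<j and classify each by sign(x_j-x_i) * sign(y_j-y_i).
  (1,2):dx=-4,dy=+2->D; (1,3):dx=-6,dy=-8->C; (1,4):dx=-2,dy=-4->C; (1,5):dx=-9,dy=-6->C
  (1,6):dx=-3,dy=-2->C; (2,3):dx=-2,dy=-10->C; (2,4):dx=+2,dy=-6->D; (2,5):dx=-5,dy=-8->C
  (2,6):dx=+1,dy=-4->D; (3,4):dx=+4,dy=+4->C; (3,5):dx=-3,dy=+2->D; (3,6):dx=+3,dy=+6->C
  (4,5):dx=-7,dy=-2->C; (4,6):dx=-1,dy=+2->D; (5,6):dx=+6,dy=+4->C
Step 2: C = 10, D = 5, total pairs = 15.
Step 3: tau = (C - D)/(n(n-1)/2) = (10 - 5)/15 = 0.333333.
Step 4: Exact two-sided p-value (enumerate n! = 720 permutations of y under H0): p = 0.469444.
Step 5: alpha = 0.1. fail to reject H0.

tau_b = 0.3333 (C=10, D=5), p = 0.469444, fail to reject H0.


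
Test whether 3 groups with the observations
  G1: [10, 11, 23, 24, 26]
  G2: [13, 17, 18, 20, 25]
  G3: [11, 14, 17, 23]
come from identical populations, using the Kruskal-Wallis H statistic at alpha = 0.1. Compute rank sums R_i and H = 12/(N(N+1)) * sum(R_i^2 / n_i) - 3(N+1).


Step 1: Combine all N = 14 observations and assign midranks.
sorted (value, group, rank): (10,G1,1), (11,G1,2.5), (11,G3,2.5), (13,G2,4), (14,G3,5), (17,G2,6.5), (17,G3,6.5), (18,G2,8), (20,G2,9), (23,G1,10.5), (23,G3,10.5), (24,G1,12), (25,G2,13), (26,G1,14)
Step 2: Sum ranks within each group.
R_1 = 40 (n_1 = 5)
R_2 = 40.5 (n_2 = 5)
R_3 = 24.5 (n_3 = 4)
Step 3: H = 12/(N(N+1)) * sum(R_i^2/n_i) - 3(N+1)
     = 12/(14*15) * (40^2/5 + 40.5^2/5 + 24.5^2/4) - 3*15
     = 0.057143 * 798.112 - 45
     = 0.606429.
Step 4: Ties present; correction factor C = 1 - 18/(14^3 - 14) = 0.993407. Corrected H = 0.606429 / 0.993407 = 0.610454.
Step 5: Under H0, H ~ chi^2(2); p-value = 0.736956.
Step 6: alpha = 0.1. fail to reject H0.

H = 0.6105, df = 2, p = 0.736956, fail to reject H0.


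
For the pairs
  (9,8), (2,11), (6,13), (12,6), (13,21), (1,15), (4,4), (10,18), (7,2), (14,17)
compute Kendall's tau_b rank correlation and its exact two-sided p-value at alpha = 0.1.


Step 1: Enumerate the 45 unordered pairs (i,j) with i<j and classify each by sign(x_j-x_i) * sign(y_j-y_i).
  (1,2):dx=-7,dy=+3->D; (1,3):dx=-3,dy=+5->D; (1,4):dx=+3,dy=-2->D; (1,5):dx=+4,dy=+13->C
  (1,6):dx=-8,dy=+7->D; (1,7):dx=-5,dy=-4->C; (1,8):dx=+1,dy=+10->C; (1,9):dx=-2,dy=-6->C
  (1,10):dx=+5,dy=+9->C; (2,3):dx=+4,dy=+2->C; (2,4):dx=+10,dy=-5->D; (2,5):dx=+11,dy=+10->C
  (2,6):dx=-1,dy=+4->D; (2,7):dx=+2,dy=-7->D; (2,8):dx=+8,dy=+7->C; (2,9):dx=+5,dy=-9->D
  (2,10):dx=+12,dy=+6->C; (3,4):dx=+6,dy=-7->D; (3,5):dx=+7,dy=+8->C; (3,6):dx=-5,dy=+2->D
  (3,7):dx=-2,dy=-9->C; (3,8):dx=+4,dy=+5->C; (3,9):dx=+1,dy=-11->D; (3,10):dx=+8,dy=+4->C
  (4,5):dx=+1,dy=+15->C; (4,6):dx=-11,dy=+9->D; (4,7):dx=-8,dy=-2->C; (4,8):dx=-2,dy=+12->D
  (4,9):dx=-5,dy=-4->C; (4,10):dx=+2,dy=+11->C; (5,6):dx=-12,dy=-6->C; (5,7):dx=-9,dy=-17->C
  (5,8):dx=-3,dy=-3->C; (5,9):dx=-6,dy=-19->C; (5,10):dx=+1,dy=-4->D; (6,7):dx=+3,dy=-11->D
  (6,8):dx=+9,dy=+3->C; (6,9):dx=+6,dy=-13->D; (6,10):dx=+13,dy=+2->C; (7,8):dx=+6,dy=+14->C
  (7,9):dx=+3,dy=-2->D; (7,10):dx=+10,dy=+13->C; (8,9):dx=-3,dy=-16->C; (8,10):dx=+4,dy=-1->D
  (9,10):dx=+7,dy=+15->C
Step 2: C = 27, D = 18, total pairs = 45.
Step 3: tau = (C - D)/(n(n-1)/2) = (27 - 18)/45 = 0.200000.
Step 4: Exact two-sided p-value (enumerate n! = 3628800 permutations of y under H0): p = 0.484313.
Step 5: alpha = 0.1. fail to reject H0.

tau_b = 0.2000 (C=27, D=18), p = 0.484313, fail to reject H0.


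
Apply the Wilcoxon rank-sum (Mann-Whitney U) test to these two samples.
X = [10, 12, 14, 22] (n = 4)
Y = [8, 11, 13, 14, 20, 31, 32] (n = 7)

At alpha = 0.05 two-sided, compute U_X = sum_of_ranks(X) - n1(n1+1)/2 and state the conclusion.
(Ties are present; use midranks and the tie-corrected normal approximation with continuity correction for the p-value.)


Step 1: Combine and sort all 11 observations; assign midranks.
sorted (value, group): (8,Y), (10,X), (11,Y), (12,X), (13,Y), (14,X), (14,Y), (20,Y), (22,X), (31,Y), (32,Y)
ranks: 8->1, 10->2, 11->3, 12->4, 13->5, 14->6.5, 14->6.5, 20->8, 22->9, 31->10, 32->11
Step 2: Rank sum for X: R1 = 2 + 4 + 6.5 + 9 = 21.5.
Step 3: U_X = R1 - n1(n1+1)/2 = 21.5 - 4*5/2 = 21.5 - 10 = 11.5.
       U_Y = n1*n2 - U_X = 28 - 11.5 = 16.5.
Step 4: Ties are present, so use the tie-corrected normal approximation (with continuity correction) for the p-value.
Step 5: p-value = 0.704817; compare to alpha = 0.05. fail to reject H0.

U_X = 11.5, p = 0.704817, fail to reject H0 at alpha = 0.05.


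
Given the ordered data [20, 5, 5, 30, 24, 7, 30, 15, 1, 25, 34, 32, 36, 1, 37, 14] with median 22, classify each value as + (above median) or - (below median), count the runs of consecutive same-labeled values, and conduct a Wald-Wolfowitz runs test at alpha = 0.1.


Step 1: Compute median = 22; label A = above, B = below.
Labels in order: BBBAABABBAAAABAB  (n_A = 8, n_B = 8)
Step 2: Count runs R = 9.
Step 3: Under H0 (random ordering), E[R] = 2*n_A*n_B/(n_A+n_B) + 1 = 2*8*8/16 + 1 = 9.0000.
        Var[R] = 2*n_A*n_B*(2*n_A*n_B - n_A - n_B) / ((n_A+n_B)^2 * (n_A+n_B-1)) = 14336/3840 = 3.7333.
        SD[R] = 1.9322.
Step 4: R = E[R], so z = 0 with no continuity correction.
Step 5: Two-sided p-value via normal approximation = 2*(1 - Phi(|z|)) = 1.000000.
Step 6: alpha = 0.1. fail to reject H0.

R = 9, z = 0.0000, p = 1.000000, fail to reject H0.


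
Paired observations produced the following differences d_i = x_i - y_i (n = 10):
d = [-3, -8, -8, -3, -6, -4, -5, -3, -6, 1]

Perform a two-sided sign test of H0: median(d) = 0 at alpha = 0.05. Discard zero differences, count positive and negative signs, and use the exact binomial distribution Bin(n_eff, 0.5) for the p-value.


Step 1: Discard zero differences. Original n = 10; n_eff = number of nonzero differences = 10.
Nonzero differences (with sign): -3, -8, -8, -3, -6, -4, -5, -3, -6, +1
Step 2: Count signs: positive = 1, negative = 9.
Step 3: Under H0: P(positive) = 0.5, so the number of positives S ~ Bin(10, 0.5).
Step 4: Two-sided exact p-value = sum of Bin(10,0.5) probabilities at or below the observed probability = 0.021484.
Step 5: alpha = 0.05. reject H0.

n_eff = 10, pos = 1, neg = 9, p = 0.021484, reject H0.


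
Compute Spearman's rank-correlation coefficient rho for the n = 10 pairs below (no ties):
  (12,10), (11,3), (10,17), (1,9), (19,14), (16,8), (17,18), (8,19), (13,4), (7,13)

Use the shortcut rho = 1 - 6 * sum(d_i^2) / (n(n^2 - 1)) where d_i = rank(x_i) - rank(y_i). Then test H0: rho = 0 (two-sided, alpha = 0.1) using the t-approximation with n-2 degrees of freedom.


Step 1: Rank x and y separately (midranks; no ties here).
rank(x): 12->6, 11->5, 10->4, 1->1, 19->10, 16->8, 17->9, 8->3, 13->7, 7->2
rank(y): 10->5, 3->1, 17->8, 9->4, 14->7, 8->3, 18->9, 19->10, 4->2, 13->6
Step 2: d_i = R_x(i) - R_y(i); compute d_i^2.
  (6-5)^2=1, (5-1)^2=16, (4-8)^2=16, (1-4)^2=9, (10-7)^2=9, (8-3)^2=25, (9-9)^2=0, (3-10)^2=49, (7-2)^2=25, (2-6)^2=16
sum(d^2) = 166.
Step 3: rho = 1 - 6*166 / (10*(10^2 - 1)) = 1 - 996/990 = -0.006061.
Step 4: Under H0, t = rho * sqrt((n-2)/(1-rho^2)) = -0.0171 ~ t(8).
Step 5: Two-sided p-value from the t-distribution with 8 df = 0.986743.
Step 6: alpha = 0.1. fail to reject H0.

rho = -0.0061, p = 0.986743, fail to reject H0 at alpha = 0.1.


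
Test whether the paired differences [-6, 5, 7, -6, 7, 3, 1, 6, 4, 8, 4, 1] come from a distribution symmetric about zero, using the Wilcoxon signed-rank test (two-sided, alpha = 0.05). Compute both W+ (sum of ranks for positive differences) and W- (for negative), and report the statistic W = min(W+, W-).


Step 1: Drop any zero differences (none here) and take |d_i|.
|d| = [6, 5, 7, 6, 7, 3, 1, 6, 4, 8, 4, 1]
Step 2: Midrank |d_i| (ties get averaged ranks).
ranks: |6|->8, |5|->6, |7|->10.5, |6|->8, |7|->10.5, |3|->3, |1|->1.5, |6|->8, |4|->4.5, |8|->12, |4|->4.5, |1|->1.5
Step 3: Attach original signs; sum ranks with positive sign and with negative sign.
W+ = 6 + 10.5 + 10.5 + 3 + 1.5 + 8 + 4.5 + 12 + 4.5 + 1.5 = 62
W- = 8 + 8 = 16
(Check: W+ + W- = 78 should equal n(n+1)/2 = 78.)
Step 4: Test statistic W = min(W+, W-) = 16.
Step 5: Ties in |d|, so use the tie-corrected normal approximation.
        E[W] = n(n+1)/4 = 12*13/4 = 39.
        Tie groups: |d|=1 (t=2), |d|=4 (t=2), |d|=6 (t=3), |d|=7 (t=2); sum(t^3 - t) = 42.
        Var[W] = n(n+1)(2n+1)/24 - sum(t^3-t)/48 = 3900/24 - 42/48 = 161.625.
        z = (W - E[W]) / sqrt(Var[W]) = (16 - 39) / 12.7132 = -1.8091.
        Two-sided p = 2*Phi(z) = 0.070428.
Step 6: alpha = 0.05. fail to reject H0.

W+ = 62, W- = 16, W = min = 16, p = 0.070428, fail to reject H0.


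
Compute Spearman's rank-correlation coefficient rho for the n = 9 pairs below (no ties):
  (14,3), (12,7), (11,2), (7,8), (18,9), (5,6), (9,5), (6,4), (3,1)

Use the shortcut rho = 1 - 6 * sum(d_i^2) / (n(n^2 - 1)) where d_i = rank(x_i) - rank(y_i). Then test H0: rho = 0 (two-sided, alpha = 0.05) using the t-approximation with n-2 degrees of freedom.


Step 1: Rank x and y separately (midranks; no ties here).
rank(x): 14->8, 12->7, 11->6, 7->4, 18->9, 5->2, 9->5, 6->3, 3->1
rank(y): 3->3, 7->7, 2->2, 8->8, 9->9, 6->6, 5->5, 4->4, 1->1
Step 2: d_i = R_x(i) - R_y(i); compute d_i^2.
  (8-3)^2=25, (7-7)^2=0, (6-2)^2=16, (4-8)^2=16, (9-9)^2=0, (2-6)^2=16, (5-5)^2=0, (3-4)^2=1, (1-1)^2=0
sum(d^2) = 74.
Step 3: rho = 1 - 6*74 / (9*(9^2 - 1)) = 1 - 444/720 = 0.383333.
Step 4: Under H0, t = rho * sqrt((n-2)/(1-rho^2)) = 1.0981 ~ t(7).
Step 5: Two-sided p-value from the t-distribution with 7 df = 0.308495.
Step 6: alpha = 0.05. fail to reject H0.

rho = 0.3833, p = 0.308495, fail to reject H0 at alpha = 0.05.


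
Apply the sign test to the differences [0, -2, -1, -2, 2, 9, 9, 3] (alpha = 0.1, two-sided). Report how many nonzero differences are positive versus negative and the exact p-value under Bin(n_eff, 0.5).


Step 1: Discard zero differences. Original n = 8; n_eff = number of nonzero differences = 7.
Nonzero differences (with sign): -2, -1, -2, +2, +9, +9, +3
Step 2: Count signs: positive = 4, negative = 3.
Step 3: Under H0: P(positive) = 0.5, so the number of positives S ~ Bin(7, 0.5).
Step 4: Two-sided exact p-value = sum of Bin(7,0.5) probabilities at or below the observed probability = 1.000000.
Step 5: alpha = 0.1. fail to reject H0.

n_eff = 7, pos = 4, neg = 3, p = 1.000000, fail to reject H0.


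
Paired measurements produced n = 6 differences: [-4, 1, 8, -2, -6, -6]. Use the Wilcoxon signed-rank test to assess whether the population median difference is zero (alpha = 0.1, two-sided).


Step 1: Drop any zero differences (none here) and take |d_i|.
|d| = [4, 1, 8, 2, 6, 6]
Step 2: Midrank |d_i| (ties get averaged ranks).
ranks: |4|->3, |1|->1, |8|->6, |2|->2, |6|->4.5, |6|->4.5
Step 3: Attach original signs; sum ranks with positive sign and with negative sign.
W+ = 1 + 6 = 7
W- = 3 + 2 + 4.5 + 4.5 = 14
(Check: W+ + W- = 21 should equal n(n+1)/2 = 21.)
Step 4: Test statistic W = min(W+, W-) = 7.
Step 5: Ties in |d|, so use the tie-corrected normal approximation.
        E[W] = n(n+1)/4 = 6*7/4 = 10.5.
        Tie groups: |d|=6 (t=2); sum(t^3 - t) = 6.
        Var[W] = n(n+1)(2n+1)/24 - sum(t^3-t)/48 = 546/24 - 6/48 = 22.625.
        z = (W - E[W]) / sqrt(Var[W]) = (7 - 10.5) / 4.7566 = -0.7358.
        Two-sided p = 2*Phi(z) = 0.461838.
Step 6: alpha = 0.1. fail to reject H0.

W+ = 7, W- = 14, W = min = 7, p = 0.461838, fail to reject H0.


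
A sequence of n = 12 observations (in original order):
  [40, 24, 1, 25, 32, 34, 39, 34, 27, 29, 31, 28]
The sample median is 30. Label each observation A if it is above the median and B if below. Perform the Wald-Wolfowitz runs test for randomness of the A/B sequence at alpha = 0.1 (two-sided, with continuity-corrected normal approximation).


Step 1: Compute median = 30; label A = above, B = below.
Labels in order: ABBBAAAABBAB  (n_A = 6, n_B = 6)
Step 2: Count runs R = 6.
Step 3: Under H0 (random ordering), E[R] = 2*n_A*n_B/(n_A+n_B) + 1 = 2*6*6/12 + 1 = 7.0000.
        Var[R] = 2*n_A*n_B*(2*n_A*n_B - n_A - n_B) / ((n_A+n_B)^2 * (n_A+n_B-1)) = 4320/1584 = 2.7273.
        SD[R] = 1.6514.
Step 4: Continuity-corrected z = (R + 0.5 - E[R]) / SD[R] = (6 + 0.5 - 7.0000) / 1.6514 = -0.3028.
Step 5: Two-sided p-value via normal approximation = 2*(1 - Phi(|z|)) = 0.762069.
Step 6: alpha = 0.1. fail to reject H0.

R = 6, z = -0.3028, p = 0.762069, fail to reject H0.


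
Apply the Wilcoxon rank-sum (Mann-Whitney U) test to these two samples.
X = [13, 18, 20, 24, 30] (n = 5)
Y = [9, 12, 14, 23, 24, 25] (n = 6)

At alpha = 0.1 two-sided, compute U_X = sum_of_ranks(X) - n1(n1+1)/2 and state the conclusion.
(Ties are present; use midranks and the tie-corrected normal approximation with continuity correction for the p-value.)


Step 1: Combine and sort all 11 observations; assign midranks.
sorted (value, group): (9,Y), (12,Y), (13,X), (14,Y), (18,X), (20,X), (23,Y), (24,X), (24,Y), (25,Y), (30,X)
ranks: 9->1, 12->2, 13->3, 14->4, 18->5, 20->6, 23->7, 24->8.5, 24->8.5, 25->10, 30->11
Step 2: Rank sum for X: R1 = 3 + 5 + 6 + 8.5 + 11 = 33.5.
Step 3: U_X = R1 - n1(n1+1)/2 = 33.5 - 5*6/2 = 33.5 - 15 = 18.5.
       U_Y = n1*n2 - U_X = 30 - 18.5 = 11.5.
Step 4: Ties are present, so use the tie-corrected normal approximation (with continuity correction) for the p-value.
Step 5: p-value = 0.583025; compare to alpha = 0.1. fail to reject H0.

U_X = 18.5, p = 0.583025, fail to reject H0 at alpha = 0.1.


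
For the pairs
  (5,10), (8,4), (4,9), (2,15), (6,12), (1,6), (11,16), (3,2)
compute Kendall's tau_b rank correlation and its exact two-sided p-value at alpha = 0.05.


Step 1: Enumerate the 28 unordered pairs (i,j) with i<j and classify each by sign(x_j-x_i) * sign(y_j-y_i).
  (1,2):dx=+3,dy=-6->D; (1,3):dx=-1,dy=-1->C; (1,4):dx=-3,dy=+5->D; (1,5):dx=+1,dy=+2->C
  (1,6):dx=-4,dy=-4->C; (1,7):dx=+6,dy=+6->C; (1,8):dx=-2,dy=-8->C; (2,3):dx=-4,dy=+5->D
  (2,4):dx=-6,dy=+11->D; (2,5):dx=-2,dy=+8->D; (2,6):dx=-7,dy=+2->D; (2,7):dx=+3,dy=+12->C
  (2,8):dx=-5,dy=-2->C; (3,4):dx=-2,dy=+6->D; (3,5):dx=+2,dy=+3->C; (3,6):dx=-3,dy=-3->C
  (3,7):dx=+7,dy=+7->C; (3,8):dx=-1,dy=-7->C; (4,5):dx=+4,dy=-3->D; (4,6):dx=-1,dy=-9->C
  (4,7):dx=+9,dy=+1->C; (4,8):dx=+1,dy=-13->D; (5,6):dx=-5,dy=-6->C; (5,7):dx=+5,dy=+4->C
  (5,8):dx=-3,dy=-10->C; (6,7):dx=+10,dy=+10->C; (6,8):dx=+2,dy=-4->D; (7,8):dx=-8,dy=-14->C
Step 2: C = 18, D = 10, total pairs = 28.
Step 3: tau = (C - D)/(n(n-1)/2) = (18 - 10)/28 = 0.285714.
Step 4: Exact two-sided p-value (enumerate n! = 40320 permutations of y under H0): p = 0.398760.
Step 5: alpha = 0.05. fail to reject H0.

tau_b = 0.2857 (C=18, D=10), p = 0.398760, fail to reject H0.


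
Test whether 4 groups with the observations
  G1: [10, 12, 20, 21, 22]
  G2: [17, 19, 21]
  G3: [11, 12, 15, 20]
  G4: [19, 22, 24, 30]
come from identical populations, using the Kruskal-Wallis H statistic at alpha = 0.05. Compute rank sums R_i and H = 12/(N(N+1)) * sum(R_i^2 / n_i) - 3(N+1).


Step 1: Combine all N = 16 observations and assign midranks.
sorted (value, group, rank): (10,G1,1), (11,G3,2), (12,G1,3.5), (12,G3,3.5), (15,G3,5), (17,G2,6), (19,G2,7.5), (19,G4,7.5), (20,G1,9.5), (20,G3,9.5), (21,G1,11.5), (21,G2,11.5), (22,G1,13.5), (22,G4,13.5), (24,G4,15), (30,G4,16)
Step 2: Sum ranks within each group.
R_1 = 39 (n_1 = 5)
R_2 = 25 (n_2 = 3)
R_3 = 20 (n_3 = 4)
R_4 = 52 (n_4 = 4)
Step 3: H = 12/(N(N+1)) * sum(R_i^2/n_i) - 3(N+1)
     = 12/(16*17) * (39^2/5 + 25^2/3 + 20^2/4 + 52^2/4) - 3*17
     = 0.044118 * 1288.53 - 51
     = 5.847059.
Step 4: Ties present; correction factor C = 1 - 30/(16^3 - 16) = 0.992647. Corrected H = 5.847059 / 0.992647 = 5.890370.
Step 5: Under H0, H ~ chi^2(3); p-value = 0.117067.
Step 6: alpha = 0.05. fail to reject H0.

H = 5.8904, df = 3, p = 0.117067, fail to reject H0.


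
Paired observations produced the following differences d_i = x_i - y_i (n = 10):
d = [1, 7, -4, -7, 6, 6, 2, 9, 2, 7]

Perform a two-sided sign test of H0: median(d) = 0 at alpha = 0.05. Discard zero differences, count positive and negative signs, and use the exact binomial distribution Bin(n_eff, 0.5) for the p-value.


Step 1: Discard zero differences. Original n = 10; n_eff = number of nonzero differences = 10.
Nonzero differences (with sign): +1, +7, -4, -7, +6, +6, +2, +9, +2, +7
Step 2: Count signs: positive = 8, negative = 2.
Step 3: Under H0: P(positive) = 0.5, so the number of positives S ~ Bin(10, 0.5).
Step 4: Two-sided exact p-value = sum of Bin(10,0.5) probabilities at or below the observed probability = 0.109375.
Step 5: alpha = 0.05. fail to reject H0.

n_eff = 10, pos = 8, neg = 2, p = 0.109375, fail to reject H0.


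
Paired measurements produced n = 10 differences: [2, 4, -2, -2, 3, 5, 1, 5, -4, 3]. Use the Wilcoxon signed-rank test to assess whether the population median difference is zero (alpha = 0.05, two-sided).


Step 1: Drop any zero differences (none here) and take |d_i|.
|d| = [2, 4, 2, 2, 3, 5, 1, 5, 4, 3]
Step 2: Midrank |d_i| (ties get averaged ranks).
ranks: |2|->3, |4|->7.5, |2|->3, |2|->3, |3|->5.5, |5|->9.5, |1|->1, |5|->9.5, |4|->7.5, |3|->5.5
Step 3: Attach original signs; sum ranks with positive sign and with negative sign.
W+ = 3 + 7.5 + 5.5 + 9.5 + 1 + 9.5 + 5.5 = 41.5
W- = 3 + 3 + 7.5 = 13.5
(Check: W+ + W- = 55 should equal n(n+1)/2 = 55.)
Step 4: Test statistic W = min(W+, W-) = 13.5.
Step 5: Ties in |d|, so use the tie-corrected normal approximation.
        E[W] = n(n+1)/4 = 10*11/4 = 27.5.
        Tie groups: |d|=2 (t=3), |d|=3 (t=2), |d|=4 (t=2), |d|=5 (t=2); sum(t^3 - t) = 42.
        Var[W] = n(n+1)(2n+1)/24 - sum(t^3-t)/48 = 2310/24 - 42/48 = 95.375.
        z = (W - E[W]) / sqrt(Var[W]) = (13.5 - 27.5) / 9.7660 = -1.4335.
        Two-sided p = 2*Phi(z) = 0.151703.
Step 6: alpha = 0.05. fail to reject H0.

W+ = 41.5, W- = 13.5, W = min = 13.5, p = 0.151703, fail to reject H0.


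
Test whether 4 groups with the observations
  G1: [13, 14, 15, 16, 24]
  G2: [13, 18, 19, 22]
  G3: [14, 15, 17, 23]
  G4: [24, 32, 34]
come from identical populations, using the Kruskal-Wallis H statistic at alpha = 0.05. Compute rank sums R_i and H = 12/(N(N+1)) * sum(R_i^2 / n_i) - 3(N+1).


Step 1: Combine all N = 16 observations and assign midranks.
sorted (value, group, rank): (13,G1,1.5), (13,G2,1.5), (14,G1,3.5), (14,G3,3.5), (15,G1,5.5), (15,G3,5.5), (16,G1,7), (17,G3,8), (18,G2,9), (19,G2,10), (22,G2,11), (23,G3,12), (24,G1,13.5), (24,G4,13.5), (32,G4,15), (34,G4,16)
Step 2: Sum ranks within each group.
R_1 = 31 (n_1 = 5)
R_2 = 31.5 (n_2 = 4)
R_3 = 29 (n_3 = 4)
R_4 = 44.5 (n_4 = 3)
Step 3: H = 12/(N(N+1)) * sum(R_i^2/n_i) - 3(N+1)
     = 12/(16*17) * (31^2/5 + 31.5^2/4 + 29^2/4 + 44.5^2/3) - 3*17
     = 0.044118 * 1310.6 - 51
     = 6.820404.
Step 4: Ties present; correction factor C = 1 - 24/(16^3 - 16) = 0.994118. Corrected H = 6.820404 / 0.994118 = 6.860762.
Step 5: Under H0, H ~ chi^2(3); p-value = 0.076471.
Step 6: alpha = 0.05. fail to reject H0.

H = 6.8608, df = 3, p = 0.076471, fail to reject H0.


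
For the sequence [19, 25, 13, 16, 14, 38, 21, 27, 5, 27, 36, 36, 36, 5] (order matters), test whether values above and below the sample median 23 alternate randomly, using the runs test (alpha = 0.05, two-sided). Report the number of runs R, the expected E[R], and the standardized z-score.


Step 1: Compute median = 23; label A = above, B = below.
Labels in order: BABBBABABAAAAB  (n_A = 7, n_B = 7)
Step 2: Count runs R = 9.
Step 3: Under H0 (random ordering), E[R] = 2*n_A*n_B/(n_A+n_B) + 1 = 2*7*7/14 + 1 = 8.0000.
        Var[R] = 2*n_A*n_B*(2*n_A*n_B - n_A - n_B) / ((n_A+n_B)^2 * (n_A+n_B-1)) = 8232/2548 = 3.2308.
        SD[R] = 1.7974.
Step 4: Continuity-corrected z = (R - 0.5 - E[R]) / SD[R] = (9 - 0.5 - 8.0000) / 1.7974 = 0.2782.
Step 5: Two-sided p-value via normal approximation = 2*(1 - Phi(|z|)) = 0.780879.
Step 6: alpha = 0.05. fail to reject H0.

R = 9, z = 0.2782, p = 0.780879, fail to reject H0.


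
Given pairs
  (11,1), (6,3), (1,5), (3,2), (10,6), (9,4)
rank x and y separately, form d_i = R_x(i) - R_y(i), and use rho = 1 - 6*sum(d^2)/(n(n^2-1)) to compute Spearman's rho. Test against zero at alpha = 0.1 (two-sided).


Step 1: Rank x and y separately (midranks; no ties here).
rank(x): 11->6, 6->3, 1->1, 3->2, 10->5, 9->4
rank(y): 1->1, 3->3, 5->5, 2->2, 6->6, 4->4
Step 2: d_i = R_x(i) - R_y(i); compute d_i^2.
  (6-1)^2=25, (3-3)^2=0, (1-5)^2=16, (2-2)^2=0, (5-6)^2=1, (4-4)^2=0
sum(d^2) = 42.
Step 3: rho = 1 - 6*42 / (6*(6^2 - 1)) = 1 - 252/210 = -0.200000.
Step 4: Under H0, t = rho * sqrt((n-2)/(1-rho^2)) = -0.4082 ~ t(4).
Step 5: Two-sided p-value from the t-distribution with 4 df = 0.704000.
Step 6: alpha = 0.1. fail to reject H0.

rho = -0.2000, p = 0.704000, fail to reject H0 at alpha = 0.1.


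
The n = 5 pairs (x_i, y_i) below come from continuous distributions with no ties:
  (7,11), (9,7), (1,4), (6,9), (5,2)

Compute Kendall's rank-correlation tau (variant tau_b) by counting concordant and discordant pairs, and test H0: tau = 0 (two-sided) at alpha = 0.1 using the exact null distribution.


Step 1: Enumerate the 10 unordered pairs (i,j) with i<j and classify each by sign(x_j-x_i) * sign(y_j-y_i).
  (1,2):dx=+2,dy=-4->D; (1,3):dx=-6,dy=-7->C; (1,4):dx=-1,dy=-2->C; (1,5):dx=-2,dy=-9->C
  (2,3):dx=-8,dy=-3->C; (2,4):dx=-3,dy=+2->D; (2,5):dx=-4,dy=-5->C; (3,4):dx=+5,dy=+5->C
  (3,5):dx=+4,dy=-2->D; (4,5):dx=-1,dy=-7->C
Step 2: C = 7, D = 3, total pairs = 10.
Step 3: tau = (C - D)/(n(n-1)/2) = (7 - 3)/10 = 0.400000.
Step 4: Exact two-sided p-value (enumerate n! = 120 permutations of y under H0): p = 0.483333.
Step 5: alpha = 0.1. fail to reject H0.

tau_b = 0.4000 (C=7, D=3), p = 0.483333, fail to reject H0.


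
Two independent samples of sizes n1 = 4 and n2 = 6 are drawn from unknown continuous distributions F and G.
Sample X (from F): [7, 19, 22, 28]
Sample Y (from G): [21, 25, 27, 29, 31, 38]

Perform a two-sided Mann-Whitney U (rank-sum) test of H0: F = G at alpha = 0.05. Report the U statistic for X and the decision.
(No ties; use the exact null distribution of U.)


Step 1: Combine and sort all 10 observations; assign midranks.
sorted (value, group): (7,X), (19,X), (21,Y), (22,X), (25,Y), (27,Y), (28,X), (29,Y), (31,Y), (38,Y)
ranks: 7->1, 19->2, 21->3, 22->4, 25->5, 27->6, 28->7, 29->8, 31->9, 38->10
Step 2: Rank sum for X: R1 = 1 + 2 + 4 + 7 = 14.
Step 3: U_X = R1 - n1(n1+1)/2 = 14 - 4*5/2 = 14 - 10 = 4.
       U_Y = n1*n2 - U_X = 24 - 4 = 20.
Step 4: No ties, so the exact null distribution of U (based on enumerating the C(10,4) = 210 equally likely rank assignments) gives the two-sided p-value.
Step 5: p-value = 0.114286; compare to alpha = 0.05. fail to reject H0.

U_X = 4, p = 0.114286, fail to reject H0 at alpha = 0.05.


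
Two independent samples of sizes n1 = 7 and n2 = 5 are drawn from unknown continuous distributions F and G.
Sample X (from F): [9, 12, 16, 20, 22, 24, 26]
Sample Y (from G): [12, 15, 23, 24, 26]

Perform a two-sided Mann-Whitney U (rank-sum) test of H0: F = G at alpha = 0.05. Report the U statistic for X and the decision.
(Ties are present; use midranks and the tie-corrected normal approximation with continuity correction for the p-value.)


Step 1: Combine and sort all 12 observations; assign midranks.
sorted (value, group): (9,X), (12,X), (12,Y), (15,Y), (16,X), (20,X), (22,X), (23,Y), (24,X), (24,Y), (26,X), (26,Y)
ranks: 9->1, 12->2.5, 12->2.5, 15->4, 16->5, 20->6, 22->7, 23->8, 24->9.5, 24->9.5, 26->11.5, 26->11.5
Step 2: Rank sum for X: R1 = 1 + 2.5 + 5 + 6 + 7 + 9.5 + 11.5 = 42.5.
Step 3: U_X = R1 - n1(n1+1)/2 = 42.5 - 7*8/2 = 42.5 - 28 = 14.5.
       U_Y = n1*n2 - U_X = 35 - 14.5 = 20.5.
Step 4: Ties are present, so use the tie-corrected normal approximation (with continuity correction) for the p-value.
Step 5: p-value = 0.683167; compare to alpha = 0.05. fail to reject H0.

U_X = 14.5, p = 0.683167, fail to reject H0 at alpha = 0.05.


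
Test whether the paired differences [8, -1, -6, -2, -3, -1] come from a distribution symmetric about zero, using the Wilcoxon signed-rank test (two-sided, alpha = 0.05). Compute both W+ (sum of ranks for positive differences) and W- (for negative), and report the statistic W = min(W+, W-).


Step 1: Drop any zero differences (none here) and take |d_i|.
|d| = [8, 1, 6, 2, 3, 1]
Step 2: Midrank |d_i| (ties get averaged ranks).
ranks: |8|->6, |1|->1.5, |6|->5, |2|->3, |3|->4, |1|->1.5
Step 3: Attach original signs; sum ranks with positive sign and with negative sign.
W+ = 6 = 6
W- = 1.5 + 5 + 3 + 4 + 1.5 = 15
(Check: W+ + W- = 21 should equal n(n+1)/2 = 21.)
Step 4: Test statistic W = min(W+, W-) = 6.
Step 5: Ties in |d|, so use the tie-corrected normal approximation.
        E[W] = n(n+1)/4 = 6*7/4 = 10.5.
        Tie groups: |d|=1 (t=2); sum(t^3 - t) = 6.
        Var[W] = n(n+1)(2n+1)/24 - sum(t^3-t)/48 = 546/24 - 6/48 = 22.625.
        z = (W - E[W]) / sqrt(Var[W]) = (6 - 10.5) / 4.7566 = -0.9461.
        Two-sided p = 2*Phi(z) = 0.344118.
Step 6: alpha = 0.05. fail to reject H0.

W+ = 6, W- = 15, W = min = 6, p = 0.344118, fail to reject H0.


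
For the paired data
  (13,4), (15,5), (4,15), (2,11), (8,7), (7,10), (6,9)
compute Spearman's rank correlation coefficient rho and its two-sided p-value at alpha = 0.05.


Step 1: Rank x and y separately (midranks; no ties here).
rank(x): 13->6, 15->7, 4->2, 2->1, 8->5, 7->4, 6->3
rank(y): 4->1, 5->2, 15->7, 11->6, 7->3, 10->5, 9->4
Step 2: d_i = R_x(i) - R_y(i); compute d_i^2.
  (6-1)^2=25, (7-2)^2=25, (2-7)^2=25, (1-6)^2=25, (5-3)^2=4, (4-5)^2=1, (3-4)^2=1
sum(d^2) = 106.
Step 3: rho = 1 - 6*106 / (7*(7^2 - 1)) = 1 - 636/336 = -0.892857.
Step 4: Under H0, t = rho * sqrt((n-2)/(1-rho^2)) = -4.4333 ~ t(5).
Step 5: Two-sided p-value from the t-distribution with 5 df = 0.006807.
Step 6: alpha = 0.05. reject H0.

rho = -0.8929, p = 0.006807, reject H0 at alpha = 0.05.


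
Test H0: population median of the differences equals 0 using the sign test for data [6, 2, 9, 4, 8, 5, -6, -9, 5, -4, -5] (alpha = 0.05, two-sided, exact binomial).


Step 1: Discard zero differences. Original n = 11; n_eff = number of nonzero differences = 11.
Nonzero differences (with sign): +6, +2, +9, +4, +8, +5, -6, -9, +5, -4, -5
Step 2: Count signs: positive = 7, negative = 4.
Step 3: Under H0: P(positive) = 0.5, so the number of positives S ~ Bin(11, 0.5).
Step 4: Two-sided exact p-value = sum of Bin(11,0.5) probabilities at or below the observed probability = 0.548828.
Step 5: alpha = 0.05. fail to reject H0.

n_eff = 11, pos = 7, neg = 4, p = 0.548828, fail to reject H0.
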